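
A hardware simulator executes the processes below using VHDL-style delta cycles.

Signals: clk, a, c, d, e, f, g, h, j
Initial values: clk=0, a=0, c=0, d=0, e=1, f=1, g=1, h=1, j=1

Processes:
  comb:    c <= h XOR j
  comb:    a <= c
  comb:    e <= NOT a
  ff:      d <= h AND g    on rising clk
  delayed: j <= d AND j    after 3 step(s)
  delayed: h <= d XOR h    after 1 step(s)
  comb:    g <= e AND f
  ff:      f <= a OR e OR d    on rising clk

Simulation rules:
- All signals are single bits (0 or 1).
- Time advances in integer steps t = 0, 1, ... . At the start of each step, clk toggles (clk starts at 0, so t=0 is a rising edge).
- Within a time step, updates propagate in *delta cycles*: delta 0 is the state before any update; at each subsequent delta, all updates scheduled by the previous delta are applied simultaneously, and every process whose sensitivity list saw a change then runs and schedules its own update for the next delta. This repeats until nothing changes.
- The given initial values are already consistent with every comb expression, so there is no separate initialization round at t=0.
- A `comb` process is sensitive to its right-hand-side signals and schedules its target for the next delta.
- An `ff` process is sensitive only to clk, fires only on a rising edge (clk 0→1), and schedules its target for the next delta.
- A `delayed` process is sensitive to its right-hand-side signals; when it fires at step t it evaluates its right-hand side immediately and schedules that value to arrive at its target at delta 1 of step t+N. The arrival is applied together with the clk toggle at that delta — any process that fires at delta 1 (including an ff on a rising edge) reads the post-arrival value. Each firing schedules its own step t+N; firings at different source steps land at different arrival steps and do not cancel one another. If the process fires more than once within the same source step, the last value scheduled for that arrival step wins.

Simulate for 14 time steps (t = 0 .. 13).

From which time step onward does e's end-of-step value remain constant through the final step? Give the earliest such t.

11

[bits: h,clk,g,f,j,c,e,a,d]
t=0: Δ0=101110100 Δ1=111110100 Δ2=111110101 | 2Δ
t=1: Δ0=111110101 Δ1=001110101 Δ2=001111101 Δ3=001111111 Δ4=001111011 Δ5=000111011 | 5Δ
t=2: Δ0=000111011 Δ1=110111011 Δ2=110110010 Δ3=110110000 Δ4=110110100 Δ5=111110100 | 5Δ
t=3: Δ0=111110100 Δ1=101110100 | 1Δ
t=4: Δ0=101110100 Δ1=111110100 Δ2=111110101 | 2Δ
t=5: Δ0=111110101 Δ1=001100101 | 1Δ
t=6: Δ0=001100101 Δ1=111100101 Δ2=111101101 Δ3=111101111 Δ4=111101011 Δ5=110101011 | 5Δ
t=7: Δ0=110101011 Δ1=000111011 | 1Δ
t=8: Δ0=000111011 Δ1=110101011 Δ2=110101010 | 2Δ
t=9: Δ0=110101010 Δ1=100101010 | 1Δ
t=10: Δ0=100101010 Δ1=110111010 Δ2=110110010 Δ3=110110000 Δ4=110110100 Δ5=111110100 | 5Δ
t=11: Δ0=111110100 Δ1=101100100 Δ2=101101100 Δ3=101101110 Δ4=101101010 Δ5=100101010 | 5Δ
t=12: Δ0=100101010 Δ1=110101010 | 1Δ
t=13: Δ0=110101010 Δ1=100101010 | 1Δ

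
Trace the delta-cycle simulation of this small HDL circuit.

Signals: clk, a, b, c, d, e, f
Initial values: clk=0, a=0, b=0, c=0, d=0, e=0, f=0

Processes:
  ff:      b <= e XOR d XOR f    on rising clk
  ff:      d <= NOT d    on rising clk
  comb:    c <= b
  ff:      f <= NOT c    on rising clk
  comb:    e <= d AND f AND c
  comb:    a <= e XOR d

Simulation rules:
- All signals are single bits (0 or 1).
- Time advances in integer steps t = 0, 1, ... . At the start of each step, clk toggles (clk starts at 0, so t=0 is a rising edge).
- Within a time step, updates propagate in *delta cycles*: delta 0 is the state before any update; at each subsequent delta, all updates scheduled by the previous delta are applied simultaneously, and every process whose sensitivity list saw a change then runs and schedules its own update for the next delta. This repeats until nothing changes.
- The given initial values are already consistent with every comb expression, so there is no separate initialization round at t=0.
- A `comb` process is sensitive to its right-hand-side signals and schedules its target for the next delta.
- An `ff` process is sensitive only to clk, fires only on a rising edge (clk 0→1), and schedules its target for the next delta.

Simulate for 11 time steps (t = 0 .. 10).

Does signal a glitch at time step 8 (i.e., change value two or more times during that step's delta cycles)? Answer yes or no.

t0.Δ0 d=0 clk=0 a=0 f=0 b=0 c=0 e=0
t0.Δ1 d=0 clk=1 a=0 f=0 b=0 c=0 e=0
t0.Δ2 d=1 clk=1 a=0 f=1 b=0 c=0 e=0
t0.Δ3 d=1 clk=1 a=1 f=1 b=0 c=0 e=0
t1.Δ0 d=1 clk=1 a=1 f=1 b=0 c=0 e=0
t1.Δ1 d=1 clk=0 a=1 f=1 b=0 c=0 e=0
t2.Δ0 d=1 clk=0 a=1 f=1 b=0 c=0 e=0
t2.Δ1 d=1 clk=1 a=1 f=1 b=0 c=0 e=0
t2.Δ2 d=0 clk=1 a=1 f=1 b=0 c=0 e=0
t2.Δ3 d=0 clk=1 a=0 f=1 b=0 c=0 e=0
t3.Δ0 d=0 clk=1 a=0 f=1 b=0 c=0 e=0
t3.Δ1 d=0 clk=0 a=0 f=1 b=0 c=0 e=0
t4.Δ0 d=0 clk=0 a=0 f=1 b=0 c=0 e=0
t4.Δ1 d=0 clk=1 a=0 f=1 b=0 c=0 e=0
t4.Δ2 d=1 clk=1 a=0 f=1 b=1 c=0 e=0
t4.Δ3 d=1 clk=1 a=1 f=1 b=1 c=1 e=0
t4.Δ4 d=1 clk=1 a=1 f=1 b=1 c=1 e=1
t4.Δ5 d=1 clk=1 a=0 f=1 b=1 c=1 e=1
t5.Δ0 d=1 clk=1 a=0 f=1 b=1 c=1 e=1
t5.Δ1 d=1 clk=0 a=0 f=1 b=1 c=1 e=1
t6.Δ0 d=1 clk=0 a=0 f=1 b=1 c=1 e=1
t6.Δ1 d=1 clk=1 a=0 f=1 b=1 c=1 e=1
t6.Δ2 d=0 clk=1 a=0 f=0 b=1 c=1 e=1
t6.Δ3 d=0 clk=1 a=1 f=0 b=1 c=1 e=0
t6.Δ4 d=0 clk=1 a=0 f=0 b=1 c=1 e=0
t7.Δ0 d=0 clk=1 a=0 f=0 b=1 c=1 e=0
t7.Δ1 d=0 clk=0 a=0 f=0 b=1 c=1 e=0
t8.Δ0 d=0 clk=0 a=0 f=0 b=1 c=1 e=0
t8.Δ1 d=0 clk=1 a=0 f=0 b=1 c=1 e=0
t8.Δ2 d=1 clk=1 a=0 f=0 b=0 c=1 e=0
t8.Δ3 d=1 clk=1 a=1 f=0 b=0 c=0 e=0
t9.Δ0 d=1 clk=1 a=1 f=0 b=0 c=0 e=0
t9.Δ1 d=1 clk=0 a=1 f=0 b=0 c=0 e=0
t10.Δ0 d=1 clk=0 a=1 f=0 b=0 c=0 e=0
t10.Δ1 d=1 clk=1 a=1 f=0 b=0 c=0 e=0
t10.Δ2 d=0 clk=1 a=1 f=1 b=1 c=0 e=0
t10.Δ3 d=0 clk=1 a=0 f=1 b=1 c=1 e=0

no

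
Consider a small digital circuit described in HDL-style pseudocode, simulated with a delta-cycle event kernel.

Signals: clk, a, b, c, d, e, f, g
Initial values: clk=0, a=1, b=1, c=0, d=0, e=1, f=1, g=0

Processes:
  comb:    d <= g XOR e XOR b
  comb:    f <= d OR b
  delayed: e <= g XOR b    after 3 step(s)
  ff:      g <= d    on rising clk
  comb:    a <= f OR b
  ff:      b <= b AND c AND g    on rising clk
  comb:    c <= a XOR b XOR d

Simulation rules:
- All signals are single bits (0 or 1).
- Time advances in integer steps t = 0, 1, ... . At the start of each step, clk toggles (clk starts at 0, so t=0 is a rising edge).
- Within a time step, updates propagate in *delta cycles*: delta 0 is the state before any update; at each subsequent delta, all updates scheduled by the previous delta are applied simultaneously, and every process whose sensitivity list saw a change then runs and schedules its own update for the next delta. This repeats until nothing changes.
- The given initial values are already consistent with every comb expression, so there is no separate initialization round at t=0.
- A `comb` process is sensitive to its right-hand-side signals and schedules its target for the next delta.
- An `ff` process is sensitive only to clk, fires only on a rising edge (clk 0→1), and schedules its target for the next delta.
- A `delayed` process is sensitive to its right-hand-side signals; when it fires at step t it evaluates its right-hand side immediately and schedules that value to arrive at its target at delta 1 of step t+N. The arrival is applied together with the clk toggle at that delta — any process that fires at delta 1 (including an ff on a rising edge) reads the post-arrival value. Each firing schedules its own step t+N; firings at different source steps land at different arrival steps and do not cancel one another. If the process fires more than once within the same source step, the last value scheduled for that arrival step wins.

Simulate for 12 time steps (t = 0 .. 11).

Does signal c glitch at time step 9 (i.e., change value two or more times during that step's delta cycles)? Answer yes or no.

yes

t=0 Δ0: e=1 b=1 g=0 clk=0 c=0 f=1 a=1 d=0
  Δ1: clk:0→1
  Δ2: b:1→0
  Δ3: c:0→1, f:1→0, d:0→1
  Δ4: c:1→0, f:0→1, a:1→0
  Δ5: c:0→1, a:0→1
  Δ6: c:1→0
  (6Δ to stable)
t=1 Δ0: e=1 b=0 g=0 clk=1 c=0 f=1 a=1 d=1
  Δ1: clk:1→0
  (1Δ to stable)
t=2 Δ0: e=1 b=0 g=0 clk=0 c=0 f=1 a=1 d=1
  Δ1: clk:0→1
  Δ2: g:0→1
  Δ3: d:1→0
  Δ4: c:0→1, f:1→0
  Δ5: a:1→0
  Δ6: c:1→0
  (6Δ to stable)
t=3 Δ0: e=1 b=0 g=1 clk=1 c=0 f=0 a=0 d=0
  Δ1: e:1→0, clk:1→0
  Δ2: d:0→1
  Δ3: c:0→1, f:0→1
  Δ4: a:0→1
  Δ5: c:1→0
  (5Δ to stable)
t=4 Δ0: e=0 b=0 g=1 clk=0 c=0 f=1 a=1 d=1
  Δ1: clk:0→1
  (1Δ to stable)
t=5 Δ0: e=0 b=0 g=1 clk=1 c=0 f=1 a=1 d=1
  Δ1: e:0→1, clk:1→0
  Δ2: d:1→0
  Δ3: c:0→1, f:1→0
  Δ4: a:1→0
  Δ5: c:1→0
  (5Δ to stable)
t=6 Δ0: e=1 b=0 g=1 clk=0 c=0 f=0 a=0 d=0
  Δ1: clk:0→1
  Δ2: g:1→0
  Δ3: d:0→1
  Δ4: c:0→1, f:0→1
  Δ5: a:0→1
  Δ6: c:1→0
  (6Δ to stable)
t=7 Δ0: e=1 b=0 g=0 clk=1 c=0 f=1 a=1 d=1
  Δ1: clk:1→0
  (1Δ to stable)
t=8 Δ0: e=1 b=0 g=0 clk=0 c=0 f=1 a=1 d=1
  Δ1: clk:0→1
  Δ2: g:0→1
  Δ3: d:1→0
  Δ4: c:0→1, f:1→0
  Δ5: a:1→0
  Δ6: c:1→0
  (6Δ to stable)
t=9 Δ0: e=1 b=0 g=1 clk=1 c=0 f=0 a=0 d=0
  Δ1: e:1→0, clk:1→0
  Δ2: d:0→1
  Δ3: c:0→1, f:0→1
  Δ4: a:0→1
  Δ5: c:1→0
  (5Δ to stable)
t=10 Δ0: e=0 b=0 g=1 clk=0 c=0 f=1 a=1 d=1
  Δ1: clk:0→1
  (1Δ to stable)
t=11 Δ0: e=0 b=0 g=1 clk=1 c=0 f=1 a=1 d=1
  Δ1: e:0→1, clk:1→0
  Δ2: d:1→0
  Δ3: c:0→1, f:1→0
  Δ4: a:1→0
  Δ5: c:1→0
  (5Δ to stable)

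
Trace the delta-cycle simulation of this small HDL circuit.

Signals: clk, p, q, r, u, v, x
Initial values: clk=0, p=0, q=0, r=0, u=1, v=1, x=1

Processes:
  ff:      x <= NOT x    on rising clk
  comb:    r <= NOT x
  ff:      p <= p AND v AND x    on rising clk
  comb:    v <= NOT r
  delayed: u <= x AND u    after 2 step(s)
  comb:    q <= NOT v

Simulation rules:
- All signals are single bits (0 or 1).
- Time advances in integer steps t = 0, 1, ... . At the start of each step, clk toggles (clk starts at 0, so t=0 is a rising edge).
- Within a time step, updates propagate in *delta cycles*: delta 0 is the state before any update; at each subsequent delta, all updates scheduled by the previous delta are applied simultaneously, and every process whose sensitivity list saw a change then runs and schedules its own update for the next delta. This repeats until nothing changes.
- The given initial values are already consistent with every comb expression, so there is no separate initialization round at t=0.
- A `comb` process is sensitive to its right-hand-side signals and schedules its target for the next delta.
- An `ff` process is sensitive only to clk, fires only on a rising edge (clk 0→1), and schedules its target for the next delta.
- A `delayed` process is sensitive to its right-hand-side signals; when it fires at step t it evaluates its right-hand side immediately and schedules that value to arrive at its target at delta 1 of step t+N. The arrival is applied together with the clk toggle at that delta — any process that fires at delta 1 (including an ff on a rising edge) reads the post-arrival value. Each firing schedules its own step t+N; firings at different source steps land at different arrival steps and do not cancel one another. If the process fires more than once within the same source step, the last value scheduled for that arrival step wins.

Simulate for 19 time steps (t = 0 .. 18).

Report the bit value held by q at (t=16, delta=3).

0

t=0 Δ0: p=0 u=1 v=1 x=1 clk=0 q=0 r=0
  Δ1: clk:0→1
  Δ2: x:1→0
  Δ3: r:0→1
  Δ4: v:1→0
  Δ5: q:0→1
  (5Δ to stable)
t=1 Δ0: p=0 u=1 v=0 x=0 clk=1 q=1 r=1
  Δ1: clk:1→0
  (1Δ to stable)
t=2 Δ0: p=0 u=1 v=0 x=0 clk=0 q=1 r=1
  Δ1: u:1→0, clk:0→1
  Δ2: x:0→1
  Δ3: r:1→0
  Δ4: v:0→1
  Δ5: q:1→0
  (5Δ to stable)
t=3 Δ0: p=0 u=0 v=1 x=1 clk=1 q=0 r=0
  Δ1: clk:1→0
  (1Δ to stable)
t=4 Δ0: p=0 u=0 v=1 x=1 clk=0 q=0 r=0
  Δ1: clk:0→1
  Δ2: x:1→0
  Δ3: r:0→1
  Δ4: v:1→0
  Δ5: q:0→1
  (5Δ to stable)
t=5 Δ0: p=0 u=0 v=0 x=0 clk=1 q=1 r=1
  Δ1: clk:1→0
  (1Δ to stable)
t=6 Δ0: p=0 u=0 v=0 x=0 clk=0 q=1 r=1
  Δ1: clk:0→1
  Δ2: x:0→1
  Δ3: r:1→0
  Δ4: v:0→1
  Δ5: q:1→0
  (5Δ to stable)
t=7 Δ0: p=0 u=0 v=1 x=1 clk=1 q=0 r=0
  Δ1: clk:1→0
  (1Δ to stable)
t=8 Δ0: p=0 u=0 v=1 x=1 clk=0 q=0 r=0
  Δ1: clk:0→1
  Δ2: x:1→0
  Δ3: r:0→1
  Δ4: v:1→0
  Δ5: q:0→1
  (5Δ to stable)
t=9 Δ0: p=0 u=0 v=0 x=0 clk=1 q=1 r=1
  Δ1: clk:1→0
  (1Δ to stable)
t=10 Δ0: p=0 u=0 v=0 x=0 clk=0 q=1 r=1
  Δ1: clk:0→1
  Δ2: x:0→1
  Δ3: r:1→0
  Δ4: v:0→1
  Δ5: q:1→0
  (5Δ to stable)
t=11 Δ0: p=0 u=0 v=1 x=1 clk=1 q=0 r=0
  Δ1: clk:1→0
  (1Δ to stable)
t=12 Δ0: p=0 u=0 v=1 x=1 clk=0 q=0 r=0
  Δ1: clk:0→1
  Δ2: x:1→0
  Δ3: r:0→1
  Δ4: v:1→0
  Δ5: q:0→1
  (5Δ to stable)
t=13 Δ0: p=0 u=0 v=0 x=0 clk=1 q=1 r=1
  Δ1: clk:1→0
  (1Δ to stable)
t=14 Δ0: p=0 u=0 v=0 x=0 clk=0 q=1 r=1
  Δ1: clk:0→1
  Δ2: x:0→1
  Δ3: r:1→0
  Δ4: v:0→1
  Δ5: q:1→0
  (5Δ to stable)
t=15 Δ0: p=0 u=0 v=1 x=1 clk=1 q=0 r=0
  Δ1: clk:1→0
  (1Δ to stable)
t=16 Δ0: p=0 u=0 v=1 x=1 clk=0 q=0 r=0
  Δ1: clk:0→1
  Δ2: x:1→0
  Δ3: r:0→1
  Δ4: v:1→0
  Δ5: q:0→1
  (5Δ to stable)
t=17 Δ0: p=0 u=0 v=0 x=0 clk=1 q=1 r=1
  Δ1: clk:1→0
  (1Δ to stable)
t=18 Δ0: p=0 u=0 v=0 x=0 clk=0 q=1 r=1
  Δ1: clk:0→1
  Δ2: x:0→1
  Δ3: r:1→0
  Δ4: v:0→1
  Δ5: q:1→0
  (5Δ to stable)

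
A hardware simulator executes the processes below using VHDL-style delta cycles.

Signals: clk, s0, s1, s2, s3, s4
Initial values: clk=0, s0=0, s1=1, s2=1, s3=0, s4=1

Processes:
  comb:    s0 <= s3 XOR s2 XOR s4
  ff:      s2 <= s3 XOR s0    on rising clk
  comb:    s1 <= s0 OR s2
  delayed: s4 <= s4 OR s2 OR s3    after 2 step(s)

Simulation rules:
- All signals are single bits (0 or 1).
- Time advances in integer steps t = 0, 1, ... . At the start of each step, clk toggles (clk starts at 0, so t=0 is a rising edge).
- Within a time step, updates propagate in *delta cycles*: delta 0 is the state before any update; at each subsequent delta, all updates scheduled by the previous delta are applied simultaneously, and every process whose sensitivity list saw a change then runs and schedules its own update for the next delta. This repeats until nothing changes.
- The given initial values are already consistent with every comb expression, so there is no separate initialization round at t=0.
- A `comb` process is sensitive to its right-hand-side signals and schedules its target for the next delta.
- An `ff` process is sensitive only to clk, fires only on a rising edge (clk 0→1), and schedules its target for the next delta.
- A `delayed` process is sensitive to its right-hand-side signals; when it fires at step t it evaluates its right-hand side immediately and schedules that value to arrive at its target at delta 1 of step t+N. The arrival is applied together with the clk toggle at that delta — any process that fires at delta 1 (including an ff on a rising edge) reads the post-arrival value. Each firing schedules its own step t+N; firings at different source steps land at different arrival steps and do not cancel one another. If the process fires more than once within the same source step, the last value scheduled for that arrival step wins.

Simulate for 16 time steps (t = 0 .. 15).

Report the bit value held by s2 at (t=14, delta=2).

t=0 Δ0: s0=0 s1=1 clk=0 s4=1 s2=1 s3=0
  Δ1: clk:0→1
  Δ2: s2:1→0
  Δ3: s0:0→1, s1:1→0
  Δ4: s1:0→1
  (4Δ to stable)
t=1 Δ0: s0=1 s1=1 clk=1 s4=1 s2=0 s3=0
  Δ1: clk:1→0
  (1Δ to stable)
t=2 Δ0: s0=1 s1=1 clk=0 s4=1 s2=0 s3=0
  Δ1: clk:0→1
  Δ2: s2:0→1
  Δ3: s0:1→0
  (3Δ to stable)
t=3 Δ0: s0=0 s1=1 clk=1 s4=1 s2=1 s3=0
  Δ1: clk:1→0
  (1Δ to stable)
t=4 Δ0: s0=0 s1=1 clk=0 s4=1 s2=1 s3=0
  Δ1: clk:0→1
  Δ2: s2:1→0
  Δ3: s0:0→1, s1:1→0
  Δ4: s1:0→1
  (4Δ to stable)
t=5 Δ0: s0=1 s1=1 clk=1 s4=1 s2=0 s3=0
  Δ1: clk:1→0
  (1Δ to stable)
t=6 Δ0: s0=1 s1=1 clk=0 s4=1 s2=0 s3=0
  Δ1: clk:0→1
  Δ2: s2:0→1
  Δ3: s0:1→0
  (3Δ to stable)
t=7 Δ0: s0=0 s1=1 clk=1 s4=1 s2=1 s3=0
  Δ1: clk:1→0
  (1Δ to stable)
t=8 Δ0: s0=0 s1=1 clk=0 s4=1 s2=1 s3=0
  Δ1: clk:0→1
  Δ2: s2:1→0
  Δ3: s0:0→1, s1:1→0
  Δ4: s1:0→1
  (4Δ to stable)
t=9 Δ0: s0=1 s1=1 clk=1 s4=1 s2=0 s3=0
  Δ1: clk:1→0
  (1Δ to stable)
t=10 Δ0: s0=1 s1=1 clk=0 s4=1 s2=0 s3=0
  Δ1: clk:0→1
  Δ2: s2:0→1
  Δ3: s0:1→0
  (3Δ to stable)
t=11 Δ0: s0=0 s1=1 clk=1 s4=1 s2=1 s3=0
  Δ1: clk:1→0
  (1Δ to stable)
t=12 Δ0: s0=0 s1=1 clk=0 s4=1 s2=1 s3=0
  Δ1: clk:0→1
  Δ2: s2:1→0
  Δ3: s0:0→1, s1:1→0
  Δ4: s1:0→1
  (4Δ to stable)
t=13 Δ0: s0=1 s1=1 clk=1 s4=1 s2=0 s3=0
  Δ1: clk:1→0
  (1Δ to stable)
t=14 Δ0: s0=1 s1=1 clk=0 s4=1 s2=0 s3=0
  Δ1: clk:0→1
  Δ2: s2:0→1
  Δ3: s0:1→0
  (3Δ to stable)
t=15 Δ0: s0=0 s1=1 clk=1 s4=1 s2=1 s3=0
  Δ1: clk:1→0
  (1Δ to stable)

1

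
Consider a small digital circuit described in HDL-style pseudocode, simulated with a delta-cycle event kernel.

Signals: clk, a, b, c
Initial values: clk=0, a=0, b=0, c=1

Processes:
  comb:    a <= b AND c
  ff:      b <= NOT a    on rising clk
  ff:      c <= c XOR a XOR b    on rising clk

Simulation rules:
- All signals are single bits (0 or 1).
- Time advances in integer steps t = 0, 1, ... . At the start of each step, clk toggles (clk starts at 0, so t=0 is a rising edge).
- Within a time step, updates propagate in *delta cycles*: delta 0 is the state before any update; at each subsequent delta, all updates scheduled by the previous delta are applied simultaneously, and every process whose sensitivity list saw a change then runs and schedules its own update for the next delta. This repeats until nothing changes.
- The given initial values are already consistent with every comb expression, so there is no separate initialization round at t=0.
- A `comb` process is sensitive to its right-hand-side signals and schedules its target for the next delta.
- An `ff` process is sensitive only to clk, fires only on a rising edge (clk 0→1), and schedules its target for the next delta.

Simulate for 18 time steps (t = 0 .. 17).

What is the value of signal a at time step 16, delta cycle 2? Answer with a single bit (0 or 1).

0

t=0 Δ0: c=1 a=0 b=0 clk=0
  Δ1: clk:0→1
  Δ2: b:0→1
  Δ3: a:0→1
  (3Δ to stable)
t=1 Δ0: c=1 a=1 b=1 clk=1
  Δ1: clk:1→0
  (1Δ to stable)
t=2 Δ0: c=1 a=1 b=1 clk=0
  Δ1: clk:0→1
  Δ2: b:1→0
  Δ3: a:1→0
  (3Δ to stable)
t=3 Δ0: c=1 a=0 b=0 clk=1
  Δ1: clk:1→0
  (1Δ to stable)
t=4 Δ0: c=1 a=0 b=0 clk=0
  Δ1: clk:0→1
  Δ2: b:0→1
  Δ3: a:0→1
  (3Δ to stable)
t=5 Δ0: c=1 a=1 b=1 clk=1
  Δ1: clk:1→0
  (1Δ to stable)
t=6 Δ0: c=1 a=1 b=1 clk=0
  Δ1: clk:0→1
  Δ2: b:1→0
  Δ3: a:1→0
  (3Δ to stable)
t=7 Δ0: c=1 a=0 b=0 clk=1
  Δ1: clk:1→0
  (1Δ to stable)
t=8 Δ0: c=1 a=0 b=0 clk=0
  Δ1: clk:0→1
  Δ2: b:0→1
  Δ3: a:0→1
  (3Δ to stable)
t=9 Δ0: c=1 a=1 b=1 clk=1
  Δ1: clk:1→0
  (1Δ to stable)
t=10 Δ0: c=1 a=1 b=1 clk=0
  Δ1: clk:0→1
  Δ2: b:1→0
  Δ3: a:1→0
  (3Δ to stable)
t=11 Δ0: c=1 a=0 b=0 clk=1
  Δ1: clk:1→0
  (1Δ to stable)
t=12 Δ0: c=1 a=0 b=0 clk=0
  Δ1: clk:0→1
  Δ2: b:0→1
  Δ3: a:0→1
  (3Δ to stable)
t=13 Δ0: c=1 a=1 b=1 clk=1
  Δ1: clk:1→0
  (1Δ to stable)
t=14 Δ0: c=1 a=1 b=1 clk=0
  Δ1: clk:0→1
  Δ2: b:1→0
  Δ3: a:1→0
  (3Δ to stable)
t=15 Δ0: c=1 a=0 b=0 clk=1
  Δ1: clk:1→0
  (1Δ to stable)
t=16 Δ0: c=1 a=0 b=0 clk=0
  Δ1: clk:0→1
  Δ2: b:0→1
  Δ3: a:0→1
  (3Δ to stable)
t=17 Δ0: c=1 a=1 b=1 clk=1
  Δ1: clk:1→0
  (1Δ to stable)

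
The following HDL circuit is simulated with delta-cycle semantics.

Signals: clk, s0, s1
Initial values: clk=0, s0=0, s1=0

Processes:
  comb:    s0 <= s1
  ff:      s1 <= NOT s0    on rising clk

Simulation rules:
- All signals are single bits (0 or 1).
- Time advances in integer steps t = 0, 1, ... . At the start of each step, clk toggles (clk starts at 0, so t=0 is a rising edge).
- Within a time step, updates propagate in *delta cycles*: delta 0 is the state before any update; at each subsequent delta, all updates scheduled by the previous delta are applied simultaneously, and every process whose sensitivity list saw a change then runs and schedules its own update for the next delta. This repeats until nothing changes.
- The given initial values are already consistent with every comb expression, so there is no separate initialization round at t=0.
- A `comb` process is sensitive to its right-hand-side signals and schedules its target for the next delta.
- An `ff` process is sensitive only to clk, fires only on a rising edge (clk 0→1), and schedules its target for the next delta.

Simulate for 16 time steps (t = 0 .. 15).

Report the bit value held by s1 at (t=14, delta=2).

t0.Δ0 s0=0 clk=0 s1=0
t0.Δ1 s0=0 clk=1 s1=0
t0.Δ2 s0=0 clk=1 s1=1
t0.Δ3 s0=1 clk=1 s1=1
t1.Δ0 s0=1 clk=1 s1=1
t1.Δ1 s0=1 clk=0 s1=1
t2.Δ0 s0=1 clk=0 s1=1
t2.Δ1 s0=1 clk=1 s1=1
t2.Δ2 s0=1 clk=1 s1=0
t2.Δ3 s0=0 clk=1 s1=0
t3.Δ0 s0=0 clk=1 s1=0
t3.Δ1 s0=0 clk=0 s1=0
t4.Δ0 s0=0 clk=0 s1=0
t4.Δ1 s0=0 clk=1 s1=0
t4.Δ2 s0=0 clk=1 s1=1
t4.Δ3 s0=1 clk=1 s1=1
t5.Δ0 s0=1 clk=1 s1=1
t5.Δ1 s0=1 clk=0 s1=1
t6.Δ0 s0=1 clk=0 s1=1
t6.Δ1 s0=1 clk=1 s1=1
t6.Δ2 s0=1 clk=1 s1=0
t6.Δ3 s0=0 clk=1 s1=0
t7.Δ0 s0=0 clk=1 s1=0
t7.Δ1 s0=0 clk=0 s1=0
t8.Δ0 s0=0 clk=0 s1=0
t8.Δ1 s0=0 clk=1 s1=0
t8.Δ2 s0=0 clk=1 s1=1
t8.Δ3 s0=1 clk=1 s1=1
t9.Δ0 s0=1 clk=1 s1=1
t9.Δ1 s0=1 clk=0 s1=1
t10.Δ0 s0=1 clk=0 s1=1
t10.Δ1 s0=1 clk=1 s1=1
t10.Δ2 s0=1 clk=1 s1=0
t10.Δ3 s0=0 clk=1 s1=0
t11.Δ0 s0=0 clk=1 s1=0
t11.Δ1 s0=0 clk=0 s1=0
t12.Δ0 s0=0 clk=0 s1=0
t12.Δ1 s0=0 clk=1 s1=0
t12.Δ2 s0=0 clk=1 s1=1
t12.Δ3 s0=1 clk=1 s1=1
t13.Δ0 s0=1 clk=1 s1=1
t13.Δ1 s0=1 clk=0 s1=1
t14.Δ0 s0=1 clk=0 s1=1
t14.Δ1 s0=1 clk=1 s1=1
t14.Δ2 s0=1 clk=1 s1=0
t14.Δ3 s0=0 clk=1 s1=0
t15.Δ0 s0=0 clk=1 s1=0
t15.Δ1 s0=0 clk=0 s1=0

0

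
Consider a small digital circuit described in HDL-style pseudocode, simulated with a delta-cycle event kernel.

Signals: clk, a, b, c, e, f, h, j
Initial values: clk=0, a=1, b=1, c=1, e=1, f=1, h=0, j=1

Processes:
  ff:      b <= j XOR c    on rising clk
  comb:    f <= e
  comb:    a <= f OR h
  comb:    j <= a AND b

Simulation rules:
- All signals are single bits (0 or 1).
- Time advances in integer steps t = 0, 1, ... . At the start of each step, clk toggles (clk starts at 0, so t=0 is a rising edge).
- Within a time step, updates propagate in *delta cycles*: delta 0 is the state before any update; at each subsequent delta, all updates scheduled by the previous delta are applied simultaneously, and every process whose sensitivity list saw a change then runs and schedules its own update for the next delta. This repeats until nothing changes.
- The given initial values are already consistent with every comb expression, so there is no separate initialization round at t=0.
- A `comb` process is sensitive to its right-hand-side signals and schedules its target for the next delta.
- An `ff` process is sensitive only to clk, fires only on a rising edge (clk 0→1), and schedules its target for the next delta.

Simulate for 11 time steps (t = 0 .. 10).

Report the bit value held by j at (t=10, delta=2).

t=0 Δ0: clk=0 f=1 h=0 j=1 a=1 e=1 c=1 b=1
  Δ1: clk:0→1
  Δ2: b:1→0
  Δ3: j:1→0
  (3Δ to stable)
t=1 Δ0: clk=1 f=1 h=0 j=0 a=1 e=1 c=1 b=0
  Δ1: clk:1→0
  (1Δ to stable)
t=2 Δ0: clk=0 f=1 h=0 j=0 a=1 e=1 c=1 b=0
  Δ1: clk:0→1
  Δ2: b:0→1
  Δ3: j:0→1
  (3Δ to stable)
t=3 Δ0: clk=1 f=1 h=0 j=1 a=1 e=1 c=1 b=1
  Δ1: clk:1→0
  (1Δ to stable)
t=4 Δ0: clk=0 f=1 h=0 j=1 a=1 e=1 c=1 b=1
  Δ1: clk:0→1
  Δ2: b:1→0
  Δ3: j:1→0
  (3Δ to stable)
t=5 Δ0: clk=1 f=1 h=0 j=0 a=1 e=1 c=1 b=0
  Δ1: clk:1→0
  (1Δ to stable)
t=6 Δ0: clk=0 f=1 h=0 j=0 a=1 e=1 c=1 b=0
  Δ1: clk:0→1
  Δ2: b:0→1
  Δ3: j:0→1
  (3Δ to stable)
t=7 Δ0: clk=1 f=1 h=0 j=1 a=1 e=1 c=1 b=1
  Δ1: clk:1→0
  (1Δ to stable)
t=8 Δ0: clk=0 f=1 h=0 j=1 a=1 e=1 c=1 b=1
  Δ1: clk:0→1
  Δ2: b:1→0
  Δ3: j:1→0
  (3Δ to stable)
t=9 Δ0: clk=1 f=1 h=0 j=0 a=1 e=1 c=1 b=0
  Δ1: clk:1→0
  (1Δ to stable)
t=10 Δ0: clk=0 f=1 h=0 j=0 a=1 e=1 c=1 b=0
  Δ1: clk:0→1
  Δ2: b:0→1
  Δ3: j:0→1
  (3Δ to stable)

0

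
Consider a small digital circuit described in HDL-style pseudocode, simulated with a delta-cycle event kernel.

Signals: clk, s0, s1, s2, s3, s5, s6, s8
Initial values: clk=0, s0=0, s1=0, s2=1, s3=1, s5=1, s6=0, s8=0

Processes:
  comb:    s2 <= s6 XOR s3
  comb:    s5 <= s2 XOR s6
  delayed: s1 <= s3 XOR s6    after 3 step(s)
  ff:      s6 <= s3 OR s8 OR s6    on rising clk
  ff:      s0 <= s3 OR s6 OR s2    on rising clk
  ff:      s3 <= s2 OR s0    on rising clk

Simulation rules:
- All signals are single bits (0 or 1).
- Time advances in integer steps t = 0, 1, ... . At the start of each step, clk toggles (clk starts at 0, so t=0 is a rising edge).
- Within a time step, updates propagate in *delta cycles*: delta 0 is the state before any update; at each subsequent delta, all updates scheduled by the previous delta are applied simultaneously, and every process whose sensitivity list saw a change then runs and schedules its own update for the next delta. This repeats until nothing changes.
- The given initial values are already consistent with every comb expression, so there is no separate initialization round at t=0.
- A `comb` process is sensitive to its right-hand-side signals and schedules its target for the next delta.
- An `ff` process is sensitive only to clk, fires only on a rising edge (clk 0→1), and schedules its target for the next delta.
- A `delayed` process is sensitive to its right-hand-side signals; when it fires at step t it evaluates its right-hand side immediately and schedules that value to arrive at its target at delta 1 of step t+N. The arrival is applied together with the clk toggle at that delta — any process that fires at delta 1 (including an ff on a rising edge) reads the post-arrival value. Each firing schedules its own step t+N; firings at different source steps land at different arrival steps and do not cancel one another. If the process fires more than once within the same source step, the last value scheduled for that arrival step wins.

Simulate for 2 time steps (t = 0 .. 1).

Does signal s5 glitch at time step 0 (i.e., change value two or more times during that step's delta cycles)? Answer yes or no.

[bits: s0,s1,s6,clk,s3,s2,s5,s8]
t=0: Δ0=00001110 Δ1=00011110 Δ2=10111110 Δ3=10111000 Δ4=10111010 | 4Δ
t=1: Δ0=10111010 Δ1=10101010 | 1Δ

yes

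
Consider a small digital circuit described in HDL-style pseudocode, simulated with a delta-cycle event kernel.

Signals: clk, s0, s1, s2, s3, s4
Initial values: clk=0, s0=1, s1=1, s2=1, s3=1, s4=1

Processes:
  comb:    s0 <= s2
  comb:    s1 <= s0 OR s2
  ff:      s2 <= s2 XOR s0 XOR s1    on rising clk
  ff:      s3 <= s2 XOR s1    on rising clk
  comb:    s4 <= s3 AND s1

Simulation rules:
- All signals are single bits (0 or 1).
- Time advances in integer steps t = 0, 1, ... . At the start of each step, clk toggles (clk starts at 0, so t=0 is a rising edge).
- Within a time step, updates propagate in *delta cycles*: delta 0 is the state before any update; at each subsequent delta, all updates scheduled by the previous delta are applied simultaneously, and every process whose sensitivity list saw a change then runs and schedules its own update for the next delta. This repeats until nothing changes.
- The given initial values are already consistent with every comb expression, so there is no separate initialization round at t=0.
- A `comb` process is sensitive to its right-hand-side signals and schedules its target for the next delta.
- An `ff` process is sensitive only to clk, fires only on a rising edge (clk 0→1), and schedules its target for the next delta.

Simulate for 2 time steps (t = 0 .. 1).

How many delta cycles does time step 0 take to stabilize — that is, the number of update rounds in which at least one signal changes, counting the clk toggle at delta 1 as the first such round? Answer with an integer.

3

t=0 Δ0: s3=1 s1=1 s2=1 clk=0 s0=1 s4=1
  Δ1: clk:0→1
  Δ2: s3:1→0
  Δ3: s4:1→0
  (3Δ to stable)
t=1 Δ0: s3=0 s1=1 s2=1 clk=1 s0=1 s4=0
  Δ1: clk:1→0
  (1Δ to stable)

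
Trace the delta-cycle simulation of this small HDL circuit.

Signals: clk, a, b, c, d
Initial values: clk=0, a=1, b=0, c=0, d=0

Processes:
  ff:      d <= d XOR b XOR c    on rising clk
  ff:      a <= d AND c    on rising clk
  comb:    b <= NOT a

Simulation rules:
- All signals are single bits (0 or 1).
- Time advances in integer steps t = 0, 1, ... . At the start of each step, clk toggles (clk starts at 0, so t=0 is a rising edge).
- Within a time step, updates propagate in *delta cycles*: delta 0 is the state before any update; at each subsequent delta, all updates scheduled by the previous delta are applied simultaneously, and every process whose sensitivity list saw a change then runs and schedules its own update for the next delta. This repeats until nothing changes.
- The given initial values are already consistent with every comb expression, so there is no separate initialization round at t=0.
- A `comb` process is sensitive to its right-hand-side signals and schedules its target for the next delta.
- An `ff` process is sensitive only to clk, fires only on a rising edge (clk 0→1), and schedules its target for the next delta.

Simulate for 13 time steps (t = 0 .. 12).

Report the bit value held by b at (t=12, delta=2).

1

[bits: b,clk,c,d,a]
t=0: Δ0=00001 Δ1=01001 Δ2=01000 Δ3=11000 | 3Δ
t=1: Δ0=11000 Δ1=10000 | 1Δ
t=2: Δ0=10000 Δ1=11000 Δ2=11010 | 2Δ
t=3: Δ0=11010 Δ1=10010 | 1Δ
t=4: Δ0=10010 Δ1=11010 Δ2=11000 | 2Δ
t=5: Δ0=11000 Δ1=10000 | 1Δ
t=6: Δ0=10000 Δ1=11000 Δ2=11010 | 2Δ
t=7: Δ0=11010 Δ1=10010 | 1Δ
t=8: Δ0=10010 Δ1=11010 Δ2=11000 | 2Δ
t=9: Δ0=11000 Δ1=10000 | 1Δ
t=10: Δ0=10000 Δ1=11000 Δ2=11010 | 2Δ
t=11: Δ0=11010 Δ1=10010 | 1Δ
t=12: Δ0=10010 Δ1=11010 Δ2=11000 | 2Δ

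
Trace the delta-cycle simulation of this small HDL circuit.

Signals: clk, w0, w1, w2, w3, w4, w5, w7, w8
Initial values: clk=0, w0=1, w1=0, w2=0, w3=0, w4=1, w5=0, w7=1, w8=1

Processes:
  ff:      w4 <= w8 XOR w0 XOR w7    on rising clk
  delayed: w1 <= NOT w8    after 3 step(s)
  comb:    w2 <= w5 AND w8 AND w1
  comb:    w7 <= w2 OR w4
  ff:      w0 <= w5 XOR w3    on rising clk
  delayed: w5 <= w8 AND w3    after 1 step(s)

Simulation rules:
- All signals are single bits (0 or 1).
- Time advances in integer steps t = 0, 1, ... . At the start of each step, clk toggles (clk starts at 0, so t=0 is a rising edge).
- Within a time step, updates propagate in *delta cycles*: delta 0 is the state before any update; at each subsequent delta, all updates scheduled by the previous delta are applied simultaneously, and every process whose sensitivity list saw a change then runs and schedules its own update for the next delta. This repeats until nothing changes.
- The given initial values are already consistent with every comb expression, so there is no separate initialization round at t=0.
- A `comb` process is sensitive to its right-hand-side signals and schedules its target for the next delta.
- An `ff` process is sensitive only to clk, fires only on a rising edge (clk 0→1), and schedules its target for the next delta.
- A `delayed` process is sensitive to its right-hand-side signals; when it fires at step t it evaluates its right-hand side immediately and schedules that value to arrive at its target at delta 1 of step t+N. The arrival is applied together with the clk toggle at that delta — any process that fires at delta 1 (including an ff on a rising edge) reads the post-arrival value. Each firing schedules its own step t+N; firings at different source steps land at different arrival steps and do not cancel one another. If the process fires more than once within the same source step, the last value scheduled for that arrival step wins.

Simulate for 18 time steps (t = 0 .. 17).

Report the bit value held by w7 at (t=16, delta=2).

t0.Δ0 w2=0 w4=1 w1=0 w5=0 w8=1 clk=0 w7=1 w0=1 w3=0
t0.Δ1 w2=0 w4=1 w1=0 w5=0 w8=1 clk=1 w7=1 w0=1 w3=0
t0.Δ2 w2=0 w4=1 w1=0 w5=0 w8=1 clk=1 w7=1 w0=0 w3=0
t1.Δ0 w2=0 w4=1 w1=0 w5=0 w8=1 clk=1 w7=1 w0=0 w3=0
t1.Δ1 w2=0 w4=1 w1=0 w5=0 w8=1 clk=0 w7=1 w0=0 w3=0
t2.Δ0 w2=0 w4=1 w1=0 w5=0 w8=1 clk=0 w7=1 w0=0 w3=0
t2.Δ1 w2=0 w4=1 w1=0 w5=0 w8=1 clk=1 w7=1 w0=0 w3=0
t2.Δ2 w2=0 w4=0 w1=0 w5=0 w8=1 clk=1 w7=1 w0=0 w3=0
t2.Δ3 w2=0 w4=0 w1=0 w5=0 w8=1 clk=1 w7=0 w0=0 w3=0
t3.Δ0 w2=0 w4=0 w1=0 w5=0 w8=1 clk=1 w7=0 w0=0 w3=0
t3.Δ1 w2=0 w4=0 w1=0 w5=0 w8=1 clk=0 w7=0 w0=0 w3=0
t4.Δ0 w2=0 w4=0 w1=0 w5=0 w8=1 clk=0 w7=0 w0=0 w3=0
t4.Δ1 w2=0 w4=0 w1=0 w5=0 w8=1 clk=1 w7=0 w0=0 w3=0
t4.Δ2 w2=0 w4=1 w1=0 w5=0 w8=1 clk=1 w7=0 w0=0 w3=0
t4.Δ3 w2=0 w4=1 w1=0 w5=0 w8=1 clk=1 w7=1 w0=0 w3=0
t5.Δ0 w2=0 w4=1 w1=0 w5=0 w8=1 clk=1 w7=1 w0=0 w3=0
t5.Δ1 w2=0 w4=1 w1=0 w5=0 w8=1 clk=0 w7=1 w0=0 w3=0
t6.Δ0 w2=0 w4=1 w1=0 w5=0 w8=1 clk=0 w7=1 w0=0 w3=0
t6.Δ1 w2=0 w4=1 w1=0 w5=0 w8=1 clk=1 w7=1 w0=0 w3=0
t6.Δ2 w2=0 w4=0 w1=0 w5=0 w8=1 clk=1 w7=1 w0=0 w3=0
t6.Δ3 w2=0 w4=0 w1=0 w5=0 w8=1 clk=1 w7=0 w0=0 w3=0
t7.Δ0 w2=0 w4=0 w1=0 w5=0 w8=1 clk=1 w7=0 w0=0 w3=0
t7.Δ1 w2=0 w4=0 w1=0 w5=0 w8=1 clk=0 w7=0 w0=0 w3=0
t8.Δ0 w2=0 w4=0 w1=0 w5=0 w8=1 clk=0 w7=0 w0=0 w3=0
t8.Δ1 w2=0 w4=0 w1=0 w5=0 w8=1 clk=1 w7=0 w0=0 w3=0
t8.Δ2 w2=0 w4=1 w1=0 w5=0 w8=1 clk=1 w7=0 w0=0 w3=0
t8.Δ3 w2=0 w4=1 w1=0 w5=0 w8=1 clk=1 w7=1 w0=0 w3=0
t9.Δ0 w2=0 w4=1 w1=0 w5=0 w8=1 clk=1 w7=1 w0=0 w3=0
t9.Δ1 w2=0 w4=1 w1=0 w5=0 w8=1 clk=0 w7=1 w0=0 w3=0
t10.Δ0 w2=0 w4=1 w1=0 w5=0 w8=1 clk=0 w7=1 w0=0 w3=0
t10.Δ1 w2=0 w4=1 w1=0 w5=0 w8=1 clk=1 w7=1 w0=0 w3=0
t10.Δ2 w2=0 w4=0 w1=0 w5=0 w8=1 clk=1 w7=1 w0=0 w3=0
t10.Δ3 w2=0 w4=0 w1=0 w5=0 w8=1 clk=1 w7=0 w0=0 w3=0
t11.Δ0 w2=0 w4=0 w1=0 w5=0 w8=1 clk=1 w7=0 w0=0 w3=0
t11.Δ1 w2=0 w4=0 w1=0 w5=0 w8=1 clk=0 w7=0 w0=0 w3=0
t12.Δ0 w2=0 w4=0 w1=0 w5=0 w8=1 clk=0 w7=0 w0=0 w3=0
t12.Δ1 w2=0 w4=0 w1=0 w5=0 w8=1 clk=1 w7=0 w0=0 w3=0
t12.Δ2 w2=0 w4=1 w1=0 w5=0 w8=1 clk=1 w7=0 w0=0 w3=0
t12.Δ3 w2=0 w4=1 w1=0 w5=0 w8=1 clk=1 w7=1 w0=0 w3=0
t13.Δ0 w2=0 w4=1 w1=0 w5=0 w8=1 clk=1 w7=1 w0=0 w3=0
t13.Δ1 w2=0 w4=1 w1=0 w5=0 w8=1 clk=0 w7=1 w0=0 w3=0
t14.Δ0 w2=0 w4=1 w1=0 w5=0 w8=1 clk=0 w7=1 w0=0 w3=0
t14.Δ1 w2=0 w4=1 w1=0 w5=0 w8=1 clk=1 w7=1 w0=0 w3=0
t14.Δ2 w2=0 w4=0 w1=0 w5=0 w8=1 clk=1 w7=1 w0=0 w3=0
t14.Δ3 w2=0 w4=0 w1=0 w5=0 w8=1 clk=1 w7=0 w0=0 w3=0
t15.Δ0 w2=0 w4=0 w1=0 w5=0 w8=1 clk=1 w7=0 w0=0 w3=0
t15.Δ1 w2=0 w4=0 w1=0 w5=0 w8=1 clk=0 w7=0 w0=0 w3=0
t16.Δ0 w2=0 w4=0 w1=0 w5=0 w8=1 clk=0 w7=0 w0=0 w3=0
t16.Δ1 w2=0 w4=0 w1=0 w5=0 w8=1 clk=1 w7=0 w0=0 w3=0
t16.Δ2 w2=0 w4=1 w1=0 w5=0 w8=1 clk=1 w7=0 w0=0 w3=0
t16.Δ3 w2=0 w4=1 w1=0 w5=0 w8=1 clk=1 w7=1 w0=0 w3=0
t17.Δ0 w2=0 w4=1 w1=0 w5=0 w8=1 clk=1 w7=1 w0=0 w3=0
t17.Δ1 w2=0 w4=1 w1=0 w5=0 w8=1 clk=0 w7=1 w0=0 w3=0

0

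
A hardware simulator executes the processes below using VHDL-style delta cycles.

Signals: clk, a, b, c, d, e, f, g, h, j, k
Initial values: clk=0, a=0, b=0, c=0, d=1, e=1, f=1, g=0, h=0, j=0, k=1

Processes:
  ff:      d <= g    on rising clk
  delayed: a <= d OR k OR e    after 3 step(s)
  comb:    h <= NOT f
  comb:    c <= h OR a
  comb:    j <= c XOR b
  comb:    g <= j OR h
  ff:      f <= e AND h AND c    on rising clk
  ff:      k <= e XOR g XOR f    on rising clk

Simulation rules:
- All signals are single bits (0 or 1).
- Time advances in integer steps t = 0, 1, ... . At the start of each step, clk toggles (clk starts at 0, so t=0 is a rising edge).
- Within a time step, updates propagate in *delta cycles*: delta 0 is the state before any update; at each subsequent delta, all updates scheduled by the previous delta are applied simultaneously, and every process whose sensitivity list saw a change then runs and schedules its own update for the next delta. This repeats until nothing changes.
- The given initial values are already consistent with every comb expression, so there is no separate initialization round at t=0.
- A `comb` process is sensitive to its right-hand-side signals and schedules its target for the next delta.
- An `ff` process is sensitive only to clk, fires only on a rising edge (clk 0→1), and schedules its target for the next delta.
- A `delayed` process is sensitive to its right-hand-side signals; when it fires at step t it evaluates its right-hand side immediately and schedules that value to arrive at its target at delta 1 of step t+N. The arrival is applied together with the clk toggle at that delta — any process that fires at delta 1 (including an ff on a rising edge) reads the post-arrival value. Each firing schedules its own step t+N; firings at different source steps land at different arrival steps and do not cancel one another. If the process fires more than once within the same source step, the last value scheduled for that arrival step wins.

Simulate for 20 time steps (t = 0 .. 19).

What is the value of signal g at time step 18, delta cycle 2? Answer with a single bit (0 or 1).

1

[bits: f,a,b,e,clk,d,h,g,k,j,c]
t=0: Δ0=10010100100 Δ1=10011100100 Δ2=00011000000 Δ3=00011010000 Δ4=00011011001 Δ5=00011011011 | 5Δ
t=1: Δ0=00011011011 Δ1=00010011011 | 1Δ
t=2: Δ0=00010011011 Δ1=00011011011 Δ2=10011111011 Δ3=10011101011 Δ4=10011101010 Δ5=10011101000 Δ6=10011100000 | 6Δ
t=3: Δ0=10011100000 Δ1=11010100000 Δ2=11010100001 Δ3=11010100011 Δ4=11010101011 | 4Δ
t=4: Δ0=11010101011 Δ1=11011101011 Δ2=01011101111 Δ3=01011111111 | 3Δ
t=5: Δ0=01011111111 Δ1=01010111111 | 1Δ
t=6: Δ0=01010111111 Δ1=01011111111 Δ2=11011111011 Δ3=11011101011 | 3Δ
t=7: Δ0=11011101011 Δ1=11010101011 | 1Δ
t=8: Δ0=11010101011 Δ1=11011101011 Δ2=01011101111 Δ3=01011111111 | 3Δ
t=9: Δ0=01011111111 Δ1=01010111111 | 1Δ
t=10: Δ0=01010111111 Δ1=01011111111 Δ2=11011111011 Δ3=11011101011 | 3Δ
t=11: Δ0=11011101011 Δ1=11010101011 | 1Δ
t=12: Δ0=11010101011 Δ1=11011101011 Δ2=01011101111 Δ3=01011111111 | 3Δ
t=13: Δ0=01011111111 Δ1=01010111111 | 1Δ
t=14: Δ0=01010111111 Δ1=01011111111 Δ2=11011111011 Δ3=11011101011 | 3Δ
t=15: Δ0=11011101011 Δ1=11010101011 | 1Δ
t=16: Δ0=11010101011 Δ1=11011101011 Δ2=01011101111 Δ3=01011111111 | 3Δ
t=17: Δ0=01011111111 Δ1=01010111111 | 1Δ
t=18: Δ0=01010111111 Δ1=01011111111 Δ2=11011111011 Δ3=11011101011 | 3Δ
t=19: Δ0=11011101011 Δ1=11010101011 | 1Δ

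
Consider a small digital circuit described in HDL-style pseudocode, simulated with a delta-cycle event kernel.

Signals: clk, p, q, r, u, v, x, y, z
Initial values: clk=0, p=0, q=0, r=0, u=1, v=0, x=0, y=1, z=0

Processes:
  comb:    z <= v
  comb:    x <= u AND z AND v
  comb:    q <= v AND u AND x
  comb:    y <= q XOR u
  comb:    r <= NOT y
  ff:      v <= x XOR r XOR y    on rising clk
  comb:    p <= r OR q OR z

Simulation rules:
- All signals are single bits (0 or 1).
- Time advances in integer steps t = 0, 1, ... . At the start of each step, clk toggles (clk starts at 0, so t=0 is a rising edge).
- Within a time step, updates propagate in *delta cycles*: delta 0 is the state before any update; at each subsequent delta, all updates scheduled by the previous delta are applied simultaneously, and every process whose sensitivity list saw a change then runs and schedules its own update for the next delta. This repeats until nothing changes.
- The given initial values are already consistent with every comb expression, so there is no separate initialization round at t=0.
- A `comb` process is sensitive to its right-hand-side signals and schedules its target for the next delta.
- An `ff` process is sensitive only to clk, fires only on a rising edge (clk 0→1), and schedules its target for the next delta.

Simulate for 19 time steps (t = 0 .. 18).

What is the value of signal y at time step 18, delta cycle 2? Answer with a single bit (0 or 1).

0

[bits: p,x,u,q,y,r,z,clk,v]
t=0: Δ0=001010000 Δ1=001010010 Δ2=001010011 Δ3=001010111 Δ4=111010111 Δ5=111110111 Δ6=111100111 Δ7=111101111 | 7Δ
t=1: Δ0=111101111 Δ1=111101101 | 1Δ
t=2: Δ0=111101101 Δ1=111101111 Δ2=111101110 Δ3=101001010 Δ4=101011010 Δ5=101010010 Δ6=001010010 | 6Δ
t=3: Δ0=001010010 Δ1=001010000 | 1Δ
t=4: Δ0=001010000 Δ1=001010010 Δ2=001010011 Δ3=001010111 Δ4=111010111 Δ5=111110111 Δ6=111100111 Δ7=111101111 | 7Δ
t=5: Δ0=111101111 Δ1=111101101 | 1Δ
t=6: Δ0=111101101 Δ1=111101111 Δ2=111101110 Δ3=101001010 Δ4=101011010 Δ5=101010010 Δ6=001010010 | 6Δ
t=7: Δ0=001010010 Δ1=001010000 | 1Δ
t=8: Δ0=001010000 Δ1=001010010 Δ2=001010011 Δ3=001010111 Δ4=111010111 Δ5=111110111 Δ6=111100111 Δ7=111101111 | 7Δ
t=9: Δ0=111101111 Δ1=111101101 | 1Δ
t=10: Δ0=111101101 Δ1=111101111 Δ2=111101110 Δ3=101001010 Δ4=101011010 Δ5=101010010 Δ6=001010010 | 6Δ
t=11: Δ0=001010010 Δ1=001010000 | 1Δ
t=12: Δ0=001010000 Δ1=001010010 Δ2=001010011 Δ3=001010111 Δ4=111010111 Δ5=111110111 Δ6=111100111 Δ7=111101111 | 7Δ
t=13: Δ0=111101111 Δ1=111101101 | 1Δ
t=14: Δ0=111101101 Δ1=111101111 Δ2=111101110 Δ3=101001010 Δ4=101011010 Δ5=101010010 Δ6=001010010 | 6Δ
t=15: Δ0=001010010 Δ1=001010000 | 1Δ
t=16: Δ0=001010000 Δ1=001010010 Δ2=001010011 Δ3=001010111 Δ4=111010111 Δ5=111110111 Δ6=111100111 Δ7=111101111 | 7Δ
t=17: Δ0=111101111 Δ1=111101101 | 1Δ
t=18: Δ0=111101101 Δ1=111101111 Δ2=111101110 Δ3=101001010 Δ4=101011010 Δ5=101010010 Δ6=001010010 | 6Δ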